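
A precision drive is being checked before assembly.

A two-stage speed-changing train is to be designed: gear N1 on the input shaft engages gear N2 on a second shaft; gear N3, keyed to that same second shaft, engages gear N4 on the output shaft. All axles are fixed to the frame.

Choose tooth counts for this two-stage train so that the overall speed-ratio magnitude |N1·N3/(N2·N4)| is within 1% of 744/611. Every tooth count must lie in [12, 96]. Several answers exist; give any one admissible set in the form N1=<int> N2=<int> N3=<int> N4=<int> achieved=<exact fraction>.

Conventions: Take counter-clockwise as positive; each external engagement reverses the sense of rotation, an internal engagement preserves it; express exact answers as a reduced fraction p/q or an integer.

N1=12 N2=13 N3=62 N4=47 achieved=744/611

2-stage fixed-axis compound train for ratio 744/611
target = 744/611 in lowest terms: an exact hit needs N1·N3 = k·744 and N2·N4 = k·611 for one integer k, every count in [12, 96]; additionally prefer no 1:1 stage (N1 ≠ N2, N3 ≠ N4)
k = 1: N1·N3 = 744 = 12·62, N2·N4 = 611 = 13·47
achieved = 12·62/(13·47) = 744/611; |achieved − target| = 0 ≤ 186/15275 ✓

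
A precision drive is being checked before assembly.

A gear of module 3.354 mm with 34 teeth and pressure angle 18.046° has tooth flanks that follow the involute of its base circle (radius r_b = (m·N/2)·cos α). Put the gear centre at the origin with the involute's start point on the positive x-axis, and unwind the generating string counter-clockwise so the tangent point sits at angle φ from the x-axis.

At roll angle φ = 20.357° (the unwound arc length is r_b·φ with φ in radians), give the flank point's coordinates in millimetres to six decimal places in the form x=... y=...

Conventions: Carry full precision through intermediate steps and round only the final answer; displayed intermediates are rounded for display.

class = single-mesh tooth geometry [base-circle involute, m = 3.354, 34T]
pitch radius r_p = m·N/2 = 3.354·34/2 = 57.018000
base radius r_b = r_p·cos α = 57.018000·cos 18.046° = 54.213177
roll angle φ = 20.357° = 0.35529668 rad
x = r_b·(cos φ + φ·sin φ) = 57.527763
y = r_b·(sin φ − φ·cos φ) = 0.800322

x=57.527763 y=0.800322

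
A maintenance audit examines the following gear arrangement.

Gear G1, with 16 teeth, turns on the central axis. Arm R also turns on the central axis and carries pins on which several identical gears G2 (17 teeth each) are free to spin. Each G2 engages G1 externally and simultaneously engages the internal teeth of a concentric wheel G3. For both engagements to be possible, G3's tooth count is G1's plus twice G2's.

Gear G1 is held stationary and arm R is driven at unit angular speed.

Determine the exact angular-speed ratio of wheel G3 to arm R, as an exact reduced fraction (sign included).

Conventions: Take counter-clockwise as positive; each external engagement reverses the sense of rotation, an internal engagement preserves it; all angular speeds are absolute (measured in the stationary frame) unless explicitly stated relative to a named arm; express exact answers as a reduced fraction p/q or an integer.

recognized (axles ride arm R): planetary set, 16/17/50 teeth
ring teeth: 16 + 2·17 = 50
16(ω_sun−ω_arm) = −50(ω_ring−ω_arm),  ω_sun = 0, ω_arm = 1
ω_ring = 1 − (16/50)(0−1) = 33/25
ω_out/ω_in = 33/25

33/25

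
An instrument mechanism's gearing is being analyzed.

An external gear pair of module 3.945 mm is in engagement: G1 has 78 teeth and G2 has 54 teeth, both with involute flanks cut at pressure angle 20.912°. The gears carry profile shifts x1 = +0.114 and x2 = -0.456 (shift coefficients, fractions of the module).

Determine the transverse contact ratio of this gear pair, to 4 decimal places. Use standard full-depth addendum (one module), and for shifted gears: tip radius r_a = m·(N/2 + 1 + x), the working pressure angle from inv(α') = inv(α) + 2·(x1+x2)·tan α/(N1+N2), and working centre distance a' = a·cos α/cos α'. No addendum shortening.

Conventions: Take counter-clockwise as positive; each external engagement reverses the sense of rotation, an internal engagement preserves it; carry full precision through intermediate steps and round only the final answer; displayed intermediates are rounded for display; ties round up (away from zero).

1.8051

recognized (one external pair, fixed centres): single-mesh tooth geometry, m = 3.945, N1 = 78, N2 = 54
base radii: r_b1 = 143.720531, r_b2 = 99.498829
tip radii: r_a1 = 158.249730, r_a2 = 108.661080
inv(α') = inv(20.912°) + 2·(+0.114-0.456)·tan α/(78+54) = 0.01513963  ⇒  α' = 20.10119°
a' = a·cos α / cos α' = 260.3700·cos 20.912°/cos 20.10119° = 258.995518
action lengths: √(r_a1²−r_b1²) = 66.237346, √(r_a2²−r_b2²) = 43.671653
base pitch p_b = π·m·cos α = 11.577214
CR = (66.237346 + 43.671653 − 258.995518·sin 20.10119°)/11.577214 = 1.805067
contact ratio ≈ 1.8051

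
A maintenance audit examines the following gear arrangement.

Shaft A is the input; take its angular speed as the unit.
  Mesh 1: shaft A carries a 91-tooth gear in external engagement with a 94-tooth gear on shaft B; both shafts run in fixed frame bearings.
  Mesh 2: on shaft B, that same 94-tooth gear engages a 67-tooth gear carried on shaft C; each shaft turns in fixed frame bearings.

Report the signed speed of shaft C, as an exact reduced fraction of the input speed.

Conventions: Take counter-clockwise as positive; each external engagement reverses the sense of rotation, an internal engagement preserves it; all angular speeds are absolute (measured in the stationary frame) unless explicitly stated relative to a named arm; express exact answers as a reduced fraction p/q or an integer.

2-mesh fixed-axis compound train (all bearings frame-fixed)
mesh 1 [91T→94T]: |ω|/ω_in = 1×91/94 = 91/94, sense flips to −
mesh 2 [94T→67T]: |ω|/ω_in = (91/94)×94/67 = 91/67, sense flips to +
signed output speed (× input speed) = 91/67

91/67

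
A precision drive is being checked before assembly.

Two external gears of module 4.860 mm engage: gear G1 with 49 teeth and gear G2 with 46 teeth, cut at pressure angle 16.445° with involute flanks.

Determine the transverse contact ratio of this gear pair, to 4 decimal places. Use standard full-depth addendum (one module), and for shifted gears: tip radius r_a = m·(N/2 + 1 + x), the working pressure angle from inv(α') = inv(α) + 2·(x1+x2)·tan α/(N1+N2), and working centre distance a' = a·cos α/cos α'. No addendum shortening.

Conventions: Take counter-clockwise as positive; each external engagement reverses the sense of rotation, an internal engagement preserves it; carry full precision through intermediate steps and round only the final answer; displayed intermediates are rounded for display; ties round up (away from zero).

1.9624

recognized (one external pair, fixed centres): single-mesh tooth geometry, m = 4.860, N1 = 49, N2 = 46
base radii: r_b1 = 114.199076, r_b2 = 107.207296
tip radii: r_a1 = 123.930000, r_a2 = 116.640000
no profile shift: α' = α, a' = a
action lengths: √(r_a1²−r_b1²) = 48.137469, √(r_a2²−r_b2²) = 45.950901
base pitch p_b = π·m·cos α = 14.643550
CR = (48.137469 + 45.950901 − 230.850000·sin 16.44500°)/14.643550 = 1.962361
contact ratio ≈ 1.9624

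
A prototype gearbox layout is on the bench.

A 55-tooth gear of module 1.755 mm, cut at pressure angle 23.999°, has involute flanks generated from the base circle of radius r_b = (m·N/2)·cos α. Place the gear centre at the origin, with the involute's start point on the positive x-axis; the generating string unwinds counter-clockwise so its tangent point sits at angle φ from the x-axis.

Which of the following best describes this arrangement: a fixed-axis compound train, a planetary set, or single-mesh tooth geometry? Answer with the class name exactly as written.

class = single-mesh tooth geometry [base-circle involute, m = 1.755, 55T]
classification: single-mesh tooth geometry

single-mesh tooth geometry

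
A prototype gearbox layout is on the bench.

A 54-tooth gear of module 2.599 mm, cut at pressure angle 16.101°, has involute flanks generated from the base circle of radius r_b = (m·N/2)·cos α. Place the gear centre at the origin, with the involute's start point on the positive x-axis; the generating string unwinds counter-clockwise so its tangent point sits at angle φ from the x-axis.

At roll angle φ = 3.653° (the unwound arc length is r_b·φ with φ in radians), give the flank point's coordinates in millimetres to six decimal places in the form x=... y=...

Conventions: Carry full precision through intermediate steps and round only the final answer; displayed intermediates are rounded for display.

x=67.557307 y=0.005822

single-mesh involute tooth geometry (54T wheel at module 2.599)
pitch radius r_p = m·N/2 = 2.599·54/2 = 70.173000
base radius r_b = r_p·cos α = 70.173000·cos 16.101° = 67.420416
roll angle φ = 3.653° = 0.06375688 rad
x = r_b·(cos φ + φ·sin φ) = 67.557307
y = r_b·(sin φ − φ·cos φ) = 0.005822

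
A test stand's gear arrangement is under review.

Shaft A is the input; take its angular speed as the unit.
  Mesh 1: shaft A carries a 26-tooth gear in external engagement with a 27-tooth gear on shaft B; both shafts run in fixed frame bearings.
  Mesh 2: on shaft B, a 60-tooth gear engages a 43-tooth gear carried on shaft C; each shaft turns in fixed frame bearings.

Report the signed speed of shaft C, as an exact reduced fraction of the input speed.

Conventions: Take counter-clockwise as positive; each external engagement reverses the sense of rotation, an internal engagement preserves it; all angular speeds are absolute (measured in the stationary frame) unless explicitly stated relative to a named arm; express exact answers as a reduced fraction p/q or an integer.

2-mesh fixed-axis compound train (all bearings frame-fixed)
mesh 1 [26T→27T]: |ω|/ω_in = 1×26/27 = 26/27, sense flips to −
mesh 2 [60T→43T]: |ω|/ω_in = (26/27)×60/43 = 520/387, sense flips to +
signed output speed (× input speed) = 520/387

520/387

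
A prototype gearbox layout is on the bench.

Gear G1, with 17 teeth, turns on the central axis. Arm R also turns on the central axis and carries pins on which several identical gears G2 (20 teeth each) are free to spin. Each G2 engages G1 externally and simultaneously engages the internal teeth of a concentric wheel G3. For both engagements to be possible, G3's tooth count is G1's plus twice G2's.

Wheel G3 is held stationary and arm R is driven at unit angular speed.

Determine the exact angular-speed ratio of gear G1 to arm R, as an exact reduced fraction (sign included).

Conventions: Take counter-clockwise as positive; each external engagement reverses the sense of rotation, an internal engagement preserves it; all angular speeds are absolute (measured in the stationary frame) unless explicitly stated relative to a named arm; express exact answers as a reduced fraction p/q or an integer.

recognized (axles ride arm R): planetary set, 17/20/57 teeth
ring teeth: 17 + 2·20 = 57
17(ω_sun−ω_arm) = −57(ω_ring−ω_arm),  ω_ring = 0, ω_arm = 1
ω_sun = 1 − (57/17)(0−1) = 74/17
ω_out/ω_in = 74/17

74/17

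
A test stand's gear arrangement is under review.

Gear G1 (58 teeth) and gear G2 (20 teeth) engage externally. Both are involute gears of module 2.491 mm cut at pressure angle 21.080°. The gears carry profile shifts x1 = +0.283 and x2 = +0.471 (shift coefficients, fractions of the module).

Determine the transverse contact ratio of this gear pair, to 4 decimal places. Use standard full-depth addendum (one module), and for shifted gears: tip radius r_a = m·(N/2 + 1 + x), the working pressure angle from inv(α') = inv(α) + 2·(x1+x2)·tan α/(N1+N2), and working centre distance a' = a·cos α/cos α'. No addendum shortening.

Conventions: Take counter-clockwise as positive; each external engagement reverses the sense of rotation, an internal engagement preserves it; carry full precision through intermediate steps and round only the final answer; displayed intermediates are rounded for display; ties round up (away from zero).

1.4898

topology: single-mesh involute geometry — m = 2.491, 58T/20T pair
base radii: r_b1 = 67.404704, r_b2 = 23.243001
tip radii: r_a1 = 75.434953, r_a2 = 28.574261
inv(α') = inv(21.080°) + 2·(+0.283+0.471)·tan α/(58+20) = 0.02500385  ⇒  α' = 23.60369°
a' = a·cos α / cos α' = 97.1490·cos 21.080°/cos 23.60369° = 98.923990
action lengths: √(r_a1²−r_b1²) = 33.867950, √(r_a2²−r_b2²) = 16.620809
base pitch p_b = π·m·cos α = 7.302004
CR = (33.867950 + 16.620809 − 98.923990·sin 23.60369°)/7.302004 = 1.489837
contact ratio ≈ 1.4898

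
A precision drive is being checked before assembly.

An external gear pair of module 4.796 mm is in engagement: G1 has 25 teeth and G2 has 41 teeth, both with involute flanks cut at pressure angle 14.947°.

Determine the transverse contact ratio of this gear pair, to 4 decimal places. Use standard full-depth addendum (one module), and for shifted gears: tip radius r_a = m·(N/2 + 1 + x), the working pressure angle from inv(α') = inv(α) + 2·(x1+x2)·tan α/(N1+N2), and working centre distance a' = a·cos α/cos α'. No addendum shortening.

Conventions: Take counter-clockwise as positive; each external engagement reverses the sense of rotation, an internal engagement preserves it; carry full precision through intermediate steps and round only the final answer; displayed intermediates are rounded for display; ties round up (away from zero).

1.9390

recognized (one external pair, fixed centres): single-mesh tooth geometry, m = 4.796, N1 = 25, N2 = 41
base radii: r_b1 = 57.921581, r_b2 = 94.991393
tip radii: r_a1 = 64.746000, r_a2 = 103.114000
no profile shift: α' = α, a' = a
action lengths: √(r_a1²−r_b1²) = 28.933284, √(r_a2²−r_b2²) = 40.113990
base pitch p_b = π·m·cos α = 14.557281
CR = (28.933284 + 40.113990 − 158.268000·sin 14.94700°)/14.557281 = 1.938956
contact ratio ≈ 1.9390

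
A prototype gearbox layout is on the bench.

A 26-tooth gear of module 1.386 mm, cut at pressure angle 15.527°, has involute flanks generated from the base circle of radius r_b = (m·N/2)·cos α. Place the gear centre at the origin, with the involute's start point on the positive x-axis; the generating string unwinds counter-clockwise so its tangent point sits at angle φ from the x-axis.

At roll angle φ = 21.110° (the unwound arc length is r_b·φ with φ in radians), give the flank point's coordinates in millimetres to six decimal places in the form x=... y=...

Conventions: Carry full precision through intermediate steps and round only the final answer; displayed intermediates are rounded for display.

topology: single-mesh involute geometry — m = 1.386, N = 26
pitch radius r_p = m·N/2 = 1.386·26/2 = 18.018000
base radius r_b = r_p·cos α = 18.018000·cos 15.527° = 17.360423
roll angle φ = 21.110° = 0.36843901 rad
x = r_b·(cos φ + φ·sin φ) = 18.499050
y = r_b·(sin φ − φ·cos φ) = 0.285515

x=18.499050 y=0.285515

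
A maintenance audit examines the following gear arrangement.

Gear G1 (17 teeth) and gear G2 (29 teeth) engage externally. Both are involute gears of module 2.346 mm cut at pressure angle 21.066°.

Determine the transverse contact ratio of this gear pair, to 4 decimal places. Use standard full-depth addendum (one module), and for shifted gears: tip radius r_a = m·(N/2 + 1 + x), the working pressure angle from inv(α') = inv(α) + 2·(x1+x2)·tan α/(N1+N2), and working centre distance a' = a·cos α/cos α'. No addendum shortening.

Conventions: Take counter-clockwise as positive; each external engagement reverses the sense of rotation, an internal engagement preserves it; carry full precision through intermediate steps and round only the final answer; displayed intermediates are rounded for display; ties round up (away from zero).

recognized (one external pair, fixed centres): single-mesh tooth geometry, m = 2.346, N1 = 17, N2 = 29
base radii: r_b1 = 18.608283, r_b2 = 31.743542
tip radii: r_a1 = 22.287000, r_a2 = 36.363000
no profile shift: α' = α, a' = a
action lengths: √(r_a1²−r_b1²) = 12.265487, √(r_a2²−r_b2²) = 17.737399
base pitch p_b = π·m·cos α = 6.877605
CR = (12.265487 + 17.737399 − 53.958000·sin 21.06600°)/6.877605 = 1.542405
contact ratio ≈ 1.5424

1.5424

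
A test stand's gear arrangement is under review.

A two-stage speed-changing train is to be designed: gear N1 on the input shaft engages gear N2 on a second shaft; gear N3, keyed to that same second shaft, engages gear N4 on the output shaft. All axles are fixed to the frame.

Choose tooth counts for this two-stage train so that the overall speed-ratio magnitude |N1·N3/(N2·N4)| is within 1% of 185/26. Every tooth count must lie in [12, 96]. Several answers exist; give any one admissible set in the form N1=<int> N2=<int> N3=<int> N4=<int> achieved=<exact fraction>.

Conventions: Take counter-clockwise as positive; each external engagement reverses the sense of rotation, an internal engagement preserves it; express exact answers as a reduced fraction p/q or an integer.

N1=15 N2=12 N3=74 N4=13 achieved=185/26

class = fixed-axis compound train [2-stage, 185/26 wanted]
target = 185/26 in lowest terms: an exact hit needs N1·N3 = k·185 and N2·N4 = k·26 for one integer k, every count in [12, 96]; additionally prefer no 1:1 stage (N1 ≠ N2, N3 ≠ N4)
k = 1…5: no 1:1-free in-range split of k·185 and k·26 into factor pairs; take k = 6
k = 6: N1·N3 = 1110 = 15·74, N2·N4 = 156 = 12·13
achieved = 15·74/(12·13) = 185/26; |achieved − target| = 0 ≤ 37/520 ✓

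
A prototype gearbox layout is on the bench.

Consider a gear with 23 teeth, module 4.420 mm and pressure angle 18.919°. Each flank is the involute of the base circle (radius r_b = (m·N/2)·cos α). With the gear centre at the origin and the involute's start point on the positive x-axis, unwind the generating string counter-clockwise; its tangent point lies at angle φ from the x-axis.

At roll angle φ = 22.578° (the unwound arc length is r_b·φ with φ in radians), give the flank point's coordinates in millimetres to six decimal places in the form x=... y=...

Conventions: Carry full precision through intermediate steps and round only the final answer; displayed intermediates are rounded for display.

x=51.673704 y=0.965627

topology: single-mesh involute geometry — m = 4.420, N = 23
pitch radius r_p = m·N/2 = 4.420·23/2 = 50.830000
base radius r_b = r_p·cos α = 50.830000·cos 18.919° = 48.084056
roll angle φ = 22.578° = 0.39406044 rad
x = r_b·(cos φ + φ·sin φ) = 51.673704
y = r_b·(sin φ − φ·cos φ) = 0.965627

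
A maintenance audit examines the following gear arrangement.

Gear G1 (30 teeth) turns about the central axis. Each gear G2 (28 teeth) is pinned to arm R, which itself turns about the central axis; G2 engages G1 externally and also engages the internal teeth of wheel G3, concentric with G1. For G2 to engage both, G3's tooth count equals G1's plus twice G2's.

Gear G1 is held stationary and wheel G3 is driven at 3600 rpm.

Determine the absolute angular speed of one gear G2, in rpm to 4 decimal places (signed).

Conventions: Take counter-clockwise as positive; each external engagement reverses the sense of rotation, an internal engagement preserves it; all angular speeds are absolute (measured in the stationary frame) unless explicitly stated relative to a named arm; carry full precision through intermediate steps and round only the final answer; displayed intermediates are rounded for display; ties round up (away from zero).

class = planetary set [G3 = 30+2·28 = 86; Willis about the carrier]
normalise by the input: solve with ω_ring = 1, then scale by 3600 rpm
ring teeth: 30 + 2·28 = 86
30(ω_sun−ω_arm) = −86(ω_ring−ω_arm),  ω_sun = 0, ω_ring = 1
30(0−ω_arm) = −86(1−ω_arm)  ⇒  116·ω_arm = 86  ⇒  ω_arm = 43/58
sun–planet mesh: 30·(0−43/58) = −28·(ω_p−ω_arm)  ⇒  ω_p−ω_arm = 645/812
ω_p = 43/58 + 645/812 = 43/28
scale: ω_p = 43/28 × 3600 rpm = +5528.5714 rpm

+5528.5714 rpm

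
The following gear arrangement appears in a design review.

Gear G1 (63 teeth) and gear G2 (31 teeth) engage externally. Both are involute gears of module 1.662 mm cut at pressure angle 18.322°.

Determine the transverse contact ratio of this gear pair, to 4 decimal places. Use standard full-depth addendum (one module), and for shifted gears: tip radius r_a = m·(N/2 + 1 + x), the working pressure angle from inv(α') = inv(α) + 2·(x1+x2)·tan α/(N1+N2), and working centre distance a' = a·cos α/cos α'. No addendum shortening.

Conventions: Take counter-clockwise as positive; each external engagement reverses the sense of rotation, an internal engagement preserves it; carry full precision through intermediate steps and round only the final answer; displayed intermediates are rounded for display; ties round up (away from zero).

1.8178

topology: single-mesh involute geometry — m = 1.662, 63T/31T pair
base radii: r_b1 = 49.698956, r_b2 = 24.455042
tip radii: r_a1 = 54.015000, r_a2 = 27.423000
no profile shift: α' = α, a' = a
action lengths: √(r_a1²−r_b1²) = 21.157362, √(r_a2²−r_b2²) = 12.408539
base pitch p_b = π·m·cos α = 4.956631
CR = (21.157362 + 12.408539 − 78.114000·sin 18.32200°)/4.956631 = 1.817811
contact ratio ≈ 1.8178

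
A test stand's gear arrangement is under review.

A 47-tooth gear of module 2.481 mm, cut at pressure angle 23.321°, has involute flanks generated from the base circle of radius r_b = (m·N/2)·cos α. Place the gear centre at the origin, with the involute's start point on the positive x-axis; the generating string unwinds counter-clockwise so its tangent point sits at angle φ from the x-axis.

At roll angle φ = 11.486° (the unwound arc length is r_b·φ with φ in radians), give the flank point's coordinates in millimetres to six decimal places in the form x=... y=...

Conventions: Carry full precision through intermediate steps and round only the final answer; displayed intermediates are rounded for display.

class = single-mesh tooth geometry [base-circle involute, m = 2.481, 47T]
pitch radius r_p = m·N/2 = 2.481·47/2 = 58.303500
base radius r_b = r_p·cos α = 58.303500·cos 23.321° = 53.540182
roll angle φ = 11.486° = 0.20046852 rad
x = r_b·(cos φ + φ·sin φ) = 54.605224
y = r_b·(sin φ − φ·cos φ) = 0.143203

x=54.605224 y=0.143203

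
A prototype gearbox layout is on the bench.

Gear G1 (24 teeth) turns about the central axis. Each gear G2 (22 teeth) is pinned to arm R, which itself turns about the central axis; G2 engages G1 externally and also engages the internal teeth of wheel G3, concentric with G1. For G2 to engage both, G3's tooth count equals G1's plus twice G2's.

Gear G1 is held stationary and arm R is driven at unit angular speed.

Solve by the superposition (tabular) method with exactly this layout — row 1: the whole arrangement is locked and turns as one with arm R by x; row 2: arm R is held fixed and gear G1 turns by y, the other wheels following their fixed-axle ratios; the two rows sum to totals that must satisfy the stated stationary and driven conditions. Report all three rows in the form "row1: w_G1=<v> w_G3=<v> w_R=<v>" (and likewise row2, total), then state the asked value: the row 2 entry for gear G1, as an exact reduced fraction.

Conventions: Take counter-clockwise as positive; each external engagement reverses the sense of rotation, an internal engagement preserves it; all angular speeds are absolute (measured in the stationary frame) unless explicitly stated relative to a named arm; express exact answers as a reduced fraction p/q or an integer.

class = planetary set [G3 = 24+2·22 = 68; Willis about the carrier]
row 1: whole set turns with the arm by x
row 2 — arm fixed, fixed-axis ratios: sun y, ring −(24/68)·y, arm 0
boundary: total ω_sun = x + y = 0 and total ω_arm = x = 1  ⇒  y = -1, x = 1
row 2 ring = −(24/68)·(-1) = 6/17
totals (row 1 + row 2): sun 1 + (-1) = 0, ring 1 + 6/17 = 23/17, arm 1 + 0 = 1
asked cell (row2, sun) = -1

row1: w_G1=1 w_G3=1 w_R=1
row2: w_G1=-1 w_G3=6/17 w_R=0
total: w_G1=0 w_G3=23/17 w_R=1
asked value: -1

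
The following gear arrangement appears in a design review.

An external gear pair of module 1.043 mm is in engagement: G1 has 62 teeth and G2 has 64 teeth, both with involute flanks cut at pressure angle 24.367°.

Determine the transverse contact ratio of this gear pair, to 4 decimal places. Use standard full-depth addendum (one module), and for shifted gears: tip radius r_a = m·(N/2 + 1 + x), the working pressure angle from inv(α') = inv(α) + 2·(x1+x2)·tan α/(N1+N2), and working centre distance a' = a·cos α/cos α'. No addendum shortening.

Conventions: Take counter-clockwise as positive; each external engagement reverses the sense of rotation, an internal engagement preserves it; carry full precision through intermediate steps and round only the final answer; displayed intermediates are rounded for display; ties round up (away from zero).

topology: single-mesh involute geometry — m = 1.043, 62T/64T pair
base radii: r_b1 = 29.452823, r_b2 = 30.402914
tip radii: r_a1 = 33.376000, r_a2 = 34.419000
no profile shift: α' = α, a' = a
action lengths: √(r_a1²−r_b1²) = 15.699955, √(r_a2²−r_b2²) = 16.134757
base pitch p_b = π·m·cos α = 2.984799
CR = (15.699955 + 16.134757 − 65.709000·sin 24.36700°)/2.984799 = 1.582855
contact ratio ≈ 1.5829

1.5829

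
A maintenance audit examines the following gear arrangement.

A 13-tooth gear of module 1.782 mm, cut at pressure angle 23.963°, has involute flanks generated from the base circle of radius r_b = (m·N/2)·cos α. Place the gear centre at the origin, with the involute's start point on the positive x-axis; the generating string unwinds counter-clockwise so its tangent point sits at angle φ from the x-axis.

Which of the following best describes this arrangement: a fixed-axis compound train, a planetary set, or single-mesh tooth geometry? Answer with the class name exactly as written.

single-mesh tooth geometry

class = single-mesh tooth geometry [base-circle involute, m = 1.782, 13T]
classification: single-mesh tooth geometry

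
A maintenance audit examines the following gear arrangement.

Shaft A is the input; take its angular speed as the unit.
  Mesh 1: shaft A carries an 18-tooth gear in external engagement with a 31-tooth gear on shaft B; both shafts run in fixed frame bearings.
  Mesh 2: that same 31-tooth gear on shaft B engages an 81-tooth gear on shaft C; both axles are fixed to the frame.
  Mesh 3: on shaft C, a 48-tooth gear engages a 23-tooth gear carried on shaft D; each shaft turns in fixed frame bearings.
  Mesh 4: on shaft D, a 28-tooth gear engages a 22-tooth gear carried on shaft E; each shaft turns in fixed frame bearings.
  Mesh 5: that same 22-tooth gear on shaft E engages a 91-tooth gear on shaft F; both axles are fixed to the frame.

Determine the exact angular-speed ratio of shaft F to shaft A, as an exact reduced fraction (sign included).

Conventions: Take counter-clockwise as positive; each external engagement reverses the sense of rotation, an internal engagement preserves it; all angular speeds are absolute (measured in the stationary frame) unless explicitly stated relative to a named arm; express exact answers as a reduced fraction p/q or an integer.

-128/897

class = fixed-axis compound train [5 meshes; 5 ratios multiply, 5 sense flips]
mesh 1 [18T→31T]: running ratio 18/31, sense −
mesh 2 [31T→81T]: running ratio 2/9, sense +
mesh 3 [48T→23T]: running ratio 32/69, sense −
mesh 4 [28T→22T]: running ratio 448/759, sense +
mesh 5 [22T→91T]: running ratio 128/897, sense −
ω_out/ω_in = -128/897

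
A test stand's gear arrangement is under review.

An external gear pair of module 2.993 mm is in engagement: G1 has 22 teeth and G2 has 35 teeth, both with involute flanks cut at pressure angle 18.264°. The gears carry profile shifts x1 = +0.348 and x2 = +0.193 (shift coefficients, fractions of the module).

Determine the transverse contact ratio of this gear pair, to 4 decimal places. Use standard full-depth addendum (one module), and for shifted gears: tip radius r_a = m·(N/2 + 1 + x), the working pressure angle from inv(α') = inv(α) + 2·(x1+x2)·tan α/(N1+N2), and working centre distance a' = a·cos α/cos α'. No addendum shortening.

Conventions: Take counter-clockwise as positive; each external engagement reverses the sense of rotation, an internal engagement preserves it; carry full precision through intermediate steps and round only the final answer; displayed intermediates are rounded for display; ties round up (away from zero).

topology: single-mesh involute geometry — m = 2.993, 22T/35T pair
base radii: r_b1 = 31.264424, r_b2 = 49.738857
tip radii: r_a1 = 36.957564, r_a2 = 55.948149
inv(α') = inv(18.264°) + 2·(+0.348+0.193)·tan α/(22+35) = 0.01751917  ⇒  α' = 21.06753°
a' = a·cos α / cos α' = 85.3005·cos 18.264°/cos 21.06753° = 86.805590
action lengths: √(r_a1²−r_b1²) = 19.707798, √(r_a2²−r_b2²) = 25.617212
base pitch p_b = π·m·cos α = 8.929099
CR = (19.707798 + 25.617212 − 86.805590·sin 21.06753°)/8.929099 = 1.581479
contact ratio ≈ 1.5815

1.5815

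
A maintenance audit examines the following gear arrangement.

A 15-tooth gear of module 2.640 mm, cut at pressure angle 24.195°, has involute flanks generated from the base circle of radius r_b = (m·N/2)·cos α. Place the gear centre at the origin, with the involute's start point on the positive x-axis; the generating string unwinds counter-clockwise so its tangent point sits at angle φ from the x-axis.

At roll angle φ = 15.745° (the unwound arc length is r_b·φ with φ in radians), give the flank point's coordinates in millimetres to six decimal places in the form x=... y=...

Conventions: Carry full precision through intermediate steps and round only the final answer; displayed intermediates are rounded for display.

class = single-mesh tooth geometry [base-circle involute, m = 2.640, 15T]
pitch radius r_p = m·N/2 = 2.640·15/2 = 19.800000
base radius r_b = r_p·cos α = 19.800000·cos 24.195° = 18.060687
roll angle φ = 15.745° = 0.27480209 rad
x = r_b·(cos φ + φ·sin φ) = 18.729803
y = r_b·(sin φ − φ·cos φ) = 0.123991

x=18.729803 y=0.123991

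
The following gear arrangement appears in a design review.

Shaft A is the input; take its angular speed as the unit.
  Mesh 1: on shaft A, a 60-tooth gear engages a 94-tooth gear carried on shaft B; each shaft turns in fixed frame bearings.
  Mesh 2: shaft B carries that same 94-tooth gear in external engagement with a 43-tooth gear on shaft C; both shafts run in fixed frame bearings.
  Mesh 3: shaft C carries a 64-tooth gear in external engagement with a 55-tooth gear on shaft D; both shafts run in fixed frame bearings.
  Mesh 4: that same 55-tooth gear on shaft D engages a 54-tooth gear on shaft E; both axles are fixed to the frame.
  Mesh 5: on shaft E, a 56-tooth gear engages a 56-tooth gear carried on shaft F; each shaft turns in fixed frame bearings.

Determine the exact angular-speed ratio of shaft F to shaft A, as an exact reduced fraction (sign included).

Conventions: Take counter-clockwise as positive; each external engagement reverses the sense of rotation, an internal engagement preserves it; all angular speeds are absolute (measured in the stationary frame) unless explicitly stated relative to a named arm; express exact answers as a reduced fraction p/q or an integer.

class = fixed-axis compound train [5 meshes; 5 ratios multiply, 5 sense flips]
mesh 1 [60T→94T]: running ratio 30/47, sense −
mesh 2 [94T→43T]: running ratio 60/43, sense +
mesh 3 [64T→55T]: running ratio 768/473, sense −
mesh 4 [55T→54T]: running ratio 640/387, sense +
mesh 5 [56T→56T]: running ratio 640/387, sense −
ω_out/ω_in = -640/387

-640/387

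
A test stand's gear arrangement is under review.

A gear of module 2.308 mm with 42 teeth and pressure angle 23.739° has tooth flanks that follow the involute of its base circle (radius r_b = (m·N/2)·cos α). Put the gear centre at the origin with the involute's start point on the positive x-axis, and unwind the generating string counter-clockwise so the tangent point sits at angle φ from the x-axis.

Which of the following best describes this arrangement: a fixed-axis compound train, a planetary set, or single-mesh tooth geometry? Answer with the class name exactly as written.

single-mesh tooth geometry

single-mesh involute tooth geometry (42T wheel at module 2.308)
classification: single-mesh tooth geometry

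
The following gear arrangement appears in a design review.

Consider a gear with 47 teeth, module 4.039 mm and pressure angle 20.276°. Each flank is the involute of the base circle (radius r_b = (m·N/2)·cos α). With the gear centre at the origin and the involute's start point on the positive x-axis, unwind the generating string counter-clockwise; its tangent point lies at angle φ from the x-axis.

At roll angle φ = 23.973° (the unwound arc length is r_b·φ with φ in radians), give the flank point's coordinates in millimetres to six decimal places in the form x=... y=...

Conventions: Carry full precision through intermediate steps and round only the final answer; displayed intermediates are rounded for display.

x=96.490586 y=2.136074

single-mesh involute tooth geometry (47T wheel at module 4.039)
pitch radius r_p = m·N/2 = 4.039·47/2 = 94.916500
base radius r_b = r_p·cos α = 94.916500·cos 20.276° = 89.034921
roll angle φ = 23.973° = 0.41840778 rad
x = r_b·(cos φ + φ·sin φ) = 96.490586
y = r_b·(sin φ − φ·cos φ) = 2.136074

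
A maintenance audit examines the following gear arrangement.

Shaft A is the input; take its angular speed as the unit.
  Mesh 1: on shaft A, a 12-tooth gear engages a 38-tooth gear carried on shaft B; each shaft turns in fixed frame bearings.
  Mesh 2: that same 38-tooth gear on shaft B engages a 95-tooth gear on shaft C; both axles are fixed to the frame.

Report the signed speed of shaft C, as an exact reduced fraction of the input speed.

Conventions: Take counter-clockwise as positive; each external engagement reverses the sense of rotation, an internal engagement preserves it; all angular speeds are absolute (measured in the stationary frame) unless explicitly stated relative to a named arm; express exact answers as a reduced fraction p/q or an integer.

12/95

2-mesh fixed-axis compound train (all bearings frame-fixed)
mesh 1 [12T→38T]: |ω|/ω_in = 1×12/38 = 6/19, sense flips to −
mesh 2 [38T→95T]: |ω|/ω_in = (6/19)×38/95 = 12/95, sense flips to +
signed output speed (× input speed) = 12/95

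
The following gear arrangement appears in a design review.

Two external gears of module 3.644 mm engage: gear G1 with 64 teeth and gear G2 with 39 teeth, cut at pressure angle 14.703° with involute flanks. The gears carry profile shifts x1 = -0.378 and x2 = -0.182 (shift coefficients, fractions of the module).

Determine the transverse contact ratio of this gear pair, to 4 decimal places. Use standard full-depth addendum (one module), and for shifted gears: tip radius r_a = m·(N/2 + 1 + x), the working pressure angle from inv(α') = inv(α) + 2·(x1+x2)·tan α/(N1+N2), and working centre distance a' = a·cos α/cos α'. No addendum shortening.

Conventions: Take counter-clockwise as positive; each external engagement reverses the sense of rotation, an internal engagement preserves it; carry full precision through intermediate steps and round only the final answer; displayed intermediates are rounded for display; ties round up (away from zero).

class = single-mesh tooth geometry [involute pair 64T × 39T, m = 3.644]
base radii: r_b1 = 112.789609, r_b2 = 68.731168
tip radii: r_a1 = 118.874568, r_a2 = 74.038792
inv(α') = inv(14.703°) + 2·(-0.378-0.182)·tan α/(64+39) = 0.00293200  ⇒  α' = 11.76044°
a' = a·cos α / cos α' = 187.6660·cos 14.703°/cos 11.76044° = 185.412897
action lengths: √(r_a1²−r_b1²) = 37.545534, √(r_a2²−r_b2²) = 27.527610
base pitch p_b = π·m·cos α = 11.073094
CR = (37.545534 + 27.527610 − 185.412897·sin 11.76044°)/11.073094 = 2.463834
contact ratio ≈ 2.4638

2.4638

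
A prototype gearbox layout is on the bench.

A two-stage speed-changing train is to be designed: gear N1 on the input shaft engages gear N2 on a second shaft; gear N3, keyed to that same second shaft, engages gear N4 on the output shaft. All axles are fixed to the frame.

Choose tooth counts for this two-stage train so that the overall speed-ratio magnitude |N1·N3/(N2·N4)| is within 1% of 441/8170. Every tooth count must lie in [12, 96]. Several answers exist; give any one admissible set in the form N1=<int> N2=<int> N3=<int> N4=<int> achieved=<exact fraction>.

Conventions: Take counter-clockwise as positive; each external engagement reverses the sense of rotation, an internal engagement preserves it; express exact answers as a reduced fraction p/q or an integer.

N1=21 N2=86 N3=21 N4=95 achieved=441/8170

2-stage fixed-axis compound train for ratio 441/8170
target = 441/8170 in lowest terms: an exact hit needs N1·N3 = k·441 and N2·N4 = k·8170 for one integer k, every count in [12, 96]; additionally prefer no 1:1 stage (N1 ≠ N2, N3 ≠ N4)
k = 1: N1·N3 = 441 = 21·21, N2·N4 = 8170 = 86·95
achieved = 21·21/(86·95) = 441/8170; |achieved − target| = 0 ≤ 441/817000 ✓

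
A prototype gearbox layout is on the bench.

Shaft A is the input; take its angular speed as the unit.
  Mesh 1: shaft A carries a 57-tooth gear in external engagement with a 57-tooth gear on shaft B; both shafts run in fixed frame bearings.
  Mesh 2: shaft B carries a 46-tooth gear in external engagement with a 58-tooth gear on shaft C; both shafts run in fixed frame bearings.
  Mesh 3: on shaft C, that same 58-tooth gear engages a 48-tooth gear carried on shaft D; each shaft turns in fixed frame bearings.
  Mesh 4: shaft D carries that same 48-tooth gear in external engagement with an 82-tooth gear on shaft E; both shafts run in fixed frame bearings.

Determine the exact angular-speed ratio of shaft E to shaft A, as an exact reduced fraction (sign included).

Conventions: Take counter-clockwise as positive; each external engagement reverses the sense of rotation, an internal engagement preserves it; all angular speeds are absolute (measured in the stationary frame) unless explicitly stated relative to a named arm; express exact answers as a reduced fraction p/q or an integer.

23/41

class = fixed-axis compound train [4 meshes; 4 ratios multiply, 4 sense flips]
mesh 1 [57T→57T]: running ratio 1, sense −
mesh 2 [46T→58T]: running ratio 23/29, sense +
mesh 3 [58T→48T]: running ratio 23/24, sense −
mesh 4 [48T→82T]: running ratio 23/41, sense +
ω_out/ω_in = 23/41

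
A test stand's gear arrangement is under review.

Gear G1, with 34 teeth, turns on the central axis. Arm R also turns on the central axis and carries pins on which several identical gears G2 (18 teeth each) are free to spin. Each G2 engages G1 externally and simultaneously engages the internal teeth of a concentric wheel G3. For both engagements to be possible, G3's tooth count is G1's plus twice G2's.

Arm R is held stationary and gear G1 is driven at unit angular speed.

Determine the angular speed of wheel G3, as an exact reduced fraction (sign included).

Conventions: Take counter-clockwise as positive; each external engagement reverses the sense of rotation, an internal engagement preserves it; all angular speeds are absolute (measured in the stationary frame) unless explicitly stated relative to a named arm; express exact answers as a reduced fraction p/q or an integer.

planetary set (34T centre, 18T on arm, 70T internal) — Willis relation
ring teeth: 34 + 2·18 = 70
34(ω_sun−ω_arm) = −70(ω_ring−ω_arm),  ω_arm = 0, ω_sun = 1
ω_ring = 0 − (34/70)(1−0) = -17/35
exact speed ratio = -17/35

-17/35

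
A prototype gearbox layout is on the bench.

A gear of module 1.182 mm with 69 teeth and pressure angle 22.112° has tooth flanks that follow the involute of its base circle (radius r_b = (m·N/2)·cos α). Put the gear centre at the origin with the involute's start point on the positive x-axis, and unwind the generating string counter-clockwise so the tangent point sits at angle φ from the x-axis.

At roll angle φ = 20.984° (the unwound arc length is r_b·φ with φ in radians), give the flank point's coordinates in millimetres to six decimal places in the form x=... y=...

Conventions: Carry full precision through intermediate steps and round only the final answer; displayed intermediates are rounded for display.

topology: single-mesh involute geometry — m = 1.182, N = 69
pitch radius r_p = m·N/2 = 1.182·69/2 = 40.779000
base radius r_b = r_p·cos α = 40.779000·cos 22.112° = 37.779697
roll angle φ = 20.984° = 0.36623989 rad
x = r_b·(cos φ + φ·sin φ) = 40.229091
y = r_b·(sin φ − φ·cos φ) = 0.610376

x=40.229091 y=0.610376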